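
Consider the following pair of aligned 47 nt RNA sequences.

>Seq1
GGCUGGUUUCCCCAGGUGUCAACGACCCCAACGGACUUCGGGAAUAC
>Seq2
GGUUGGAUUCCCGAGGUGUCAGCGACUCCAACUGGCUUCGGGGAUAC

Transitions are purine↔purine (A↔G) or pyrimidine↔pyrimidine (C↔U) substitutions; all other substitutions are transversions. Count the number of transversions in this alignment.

Differing sites — 3:C/U (Ti); 7:U/A (Tv); 13:C/G (Tv); 22:A/G (Ti); 27:C/U (Ti); 33:G/U (Tv); 35:A/G (Ti); 43:A/G (Ti).
Of the 8 differences, 5 transitions and 3 transversions, so the answer is 3.

3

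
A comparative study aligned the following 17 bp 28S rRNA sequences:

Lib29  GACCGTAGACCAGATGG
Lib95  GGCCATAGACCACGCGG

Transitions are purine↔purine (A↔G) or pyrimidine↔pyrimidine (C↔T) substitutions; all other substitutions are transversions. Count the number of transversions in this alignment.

Mismatches occur at site 2 (A↔G, transition), site 5 (G↔A, transition), site 13 (G↔C, transversion), site 14 (A↔G, transition), site 15 (T↔C, transition).
Of the 5 differences, 4 transitions and 1 transversion, so the answer is 1.

1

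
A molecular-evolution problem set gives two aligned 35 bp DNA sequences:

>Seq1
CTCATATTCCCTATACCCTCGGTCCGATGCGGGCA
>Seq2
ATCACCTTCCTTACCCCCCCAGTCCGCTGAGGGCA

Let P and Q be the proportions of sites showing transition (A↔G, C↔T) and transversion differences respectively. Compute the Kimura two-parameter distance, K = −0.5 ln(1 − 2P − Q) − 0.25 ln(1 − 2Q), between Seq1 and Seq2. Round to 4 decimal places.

0.3639

Mismatches occur at site 1 (C→A, transversion), site 5 (T→C, transition), site 6 (A→C, transversion), site 11 (C→T, transition), site 14 (T→C, transition), site 15 (A→C, transversion), site 19 (T→C, transition), site 21 (G→A, transition), site 27 (A→C, transversion), site 30 (C→A, transversion).
Of the 10 differences, 5 transitions and 5 transversions over 35 sites: P = 5/35 = 0.142857, Q = 5/35 = 0.142857.
d = −0.5·ln(0.571429) − 0.25·ln(0.714286) = −0.5·(-0.559615) − 0.25·(-0.336472) = 0.3639.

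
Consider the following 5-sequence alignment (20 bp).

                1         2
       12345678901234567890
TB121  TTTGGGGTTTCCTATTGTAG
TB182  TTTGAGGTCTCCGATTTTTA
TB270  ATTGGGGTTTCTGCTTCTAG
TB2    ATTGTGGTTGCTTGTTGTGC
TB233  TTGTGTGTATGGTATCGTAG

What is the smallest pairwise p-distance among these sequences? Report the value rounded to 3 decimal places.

0.250

Pairwise Hamming distances:
  TB121 vs TB182: 6
  TB121 vs TB270: 5
  TB121 vs TB2: 7
  TB121 vs TB233: 7
  TB182 vs TB270: 8
  TB182 vs TB2: 10
  TB182 vs TB233: 12
  TB270 vs TB2: 7
  TB270 vs TB233: 11
  TB2 vs TB233: 13
The smallest is 5 mismatches, between TB121 and TB270; p = 5/20 = 0.250.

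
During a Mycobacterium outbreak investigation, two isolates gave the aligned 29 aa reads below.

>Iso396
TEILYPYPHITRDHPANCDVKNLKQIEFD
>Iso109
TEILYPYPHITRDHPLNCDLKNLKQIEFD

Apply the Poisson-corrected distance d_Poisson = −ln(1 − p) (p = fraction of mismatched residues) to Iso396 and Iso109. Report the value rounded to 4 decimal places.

Mismatches occur at site 16 (A→L), site 20 (V→L).
p = 2/29 = 0.068966.
d = −ln(1 − 0.068966) = −ln(0.931034) = 0.0715.

0.0715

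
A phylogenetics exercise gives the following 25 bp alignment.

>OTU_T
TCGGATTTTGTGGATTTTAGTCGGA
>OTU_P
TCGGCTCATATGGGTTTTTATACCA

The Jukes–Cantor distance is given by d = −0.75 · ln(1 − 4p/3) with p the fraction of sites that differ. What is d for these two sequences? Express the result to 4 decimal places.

0.5716

Mismatches occur at site 5 (A→C), site 7 (T→C), site 8 (T→A), site 10 (G→A), site 14 (A→G), site 19 (A→T), site 20 (G→A), site 22 (C→A), site 23 (G→C), site 24 (G→C).
p = 10/25 = 0.400000.
d = −0.75 · ln(1 − (4/3)·0.400000) = −0.75 · ln(0.466667) = −0.75 · (-0.762139) = 0.5716.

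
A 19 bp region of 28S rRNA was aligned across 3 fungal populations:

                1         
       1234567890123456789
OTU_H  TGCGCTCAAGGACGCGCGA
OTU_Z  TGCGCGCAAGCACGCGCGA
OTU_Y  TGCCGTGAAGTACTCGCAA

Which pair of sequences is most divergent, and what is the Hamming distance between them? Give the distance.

7

Pairwise Hamming distances:
  OTU_H vs OTU_Z: 2
  OTU_H vs OTU_Y: 6
  OTU_Z vs OTU_Y: 7
The largest is 7, between OTU_Z and OTU_Y.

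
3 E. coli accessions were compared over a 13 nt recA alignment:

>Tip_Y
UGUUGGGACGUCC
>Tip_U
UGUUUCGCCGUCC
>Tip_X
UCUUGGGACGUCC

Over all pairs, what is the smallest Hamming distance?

Pairwise Hamming distances:
  Tip_Y vs Tip_U: 3
  Tip_Y vs Tip_X: 1
  Tip_U vs Tip_X: 4
The smallest is 1, between Tip_Y and Tip_X.

1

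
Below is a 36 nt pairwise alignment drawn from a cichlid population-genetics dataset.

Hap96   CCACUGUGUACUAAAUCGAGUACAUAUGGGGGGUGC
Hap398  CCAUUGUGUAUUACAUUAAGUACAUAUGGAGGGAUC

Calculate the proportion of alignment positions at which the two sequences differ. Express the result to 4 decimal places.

Mismatches occur at site 4 (C↔U), site 11 (C↔U), site 14 (A↔C), site 17 (C↔U), site 18 (G↔A), site 30 (G↔A), site 34 (U↔A), site 35 (G↔U).
There are 8 differences over 36 sites, so p = 8/36 = 0.2222.

0.2222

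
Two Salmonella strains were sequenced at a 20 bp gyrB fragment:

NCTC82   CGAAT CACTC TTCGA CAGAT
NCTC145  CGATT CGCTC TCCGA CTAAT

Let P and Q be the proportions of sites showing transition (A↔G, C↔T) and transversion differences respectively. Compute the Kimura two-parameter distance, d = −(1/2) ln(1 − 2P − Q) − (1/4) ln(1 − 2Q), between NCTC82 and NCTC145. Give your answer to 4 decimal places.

0.3112

The sequences differ at positions 4 (A/T, transversion), 7 (A/G, transition), 12 (T/C, transition), 17 (A/T, transversion), 18 (G/A, transition).
Of the 5 differences, 3 transitions and 2 transversions over 20 sites: P = 3/20 = 0.150000, Q = 2/20 = 0.100000.
d = −0.5·ln(0.600000) − 0.25·ln(0.800000) = −0.5·(-0.510826) − 0.25·(-0.223144) = 0.3112.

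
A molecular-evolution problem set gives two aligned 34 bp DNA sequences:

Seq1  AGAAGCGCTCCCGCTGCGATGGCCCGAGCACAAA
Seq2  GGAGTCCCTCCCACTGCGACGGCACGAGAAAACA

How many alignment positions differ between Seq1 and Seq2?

10

The sequences differ at positions 1 (A/G), 4 (A/G), 5 (G/T), 7 (G/C), 13 (G/A), 20 (T/C), 24 (C/A), 29 (C/A), 31 (C/A), 33 (A/C).
That gives 10 mismatches out of 34 aligned sites, so the Hamming distance is 10.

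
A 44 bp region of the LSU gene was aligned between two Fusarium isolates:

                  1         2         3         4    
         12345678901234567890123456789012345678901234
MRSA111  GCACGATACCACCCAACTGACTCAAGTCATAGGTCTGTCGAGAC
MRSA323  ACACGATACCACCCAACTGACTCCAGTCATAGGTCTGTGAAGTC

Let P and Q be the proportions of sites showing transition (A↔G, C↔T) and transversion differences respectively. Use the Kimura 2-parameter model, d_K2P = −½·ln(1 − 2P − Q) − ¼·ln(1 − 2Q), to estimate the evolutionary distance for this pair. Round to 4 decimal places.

0.1233

Mismatches occur at site 1 (G/A, transition), site 24 (A/C, transversion), site 39 (C/G, transversion), site 40 (G/A, transition), site 43 (A/T, transversion).
Of the 5 differences, 2 transitions and 3 transversions over 44 sites: P = 2/44 = 0.045455, Q = 3/44 = 0.068182.
d = −0.5·ln(0.840908) − 0.25·ln(0.863636) = −0.5·(-0.173273) − 0.25·(-0.146604) = 0.1233.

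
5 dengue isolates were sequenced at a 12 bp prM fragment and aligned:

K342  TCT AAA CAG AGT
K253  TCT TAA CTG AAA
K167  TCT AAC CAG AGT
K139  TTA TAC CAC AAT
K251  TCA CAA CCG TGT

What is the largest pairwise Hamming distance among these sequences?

Pairwise Hamming distances:
  K342 vs K253: 4
  K342 vs K167: 1
  K342 vs K139: 6
  K342 vs K251: 4
  K253 vs K167: 5
  K253 vs K139: 6
  K253 vs K251: 6
  K167 vs K139: 5
  K167 vs K251: 5
  K139 vs K251: 7
The largest is 7, between K139 and K251.

7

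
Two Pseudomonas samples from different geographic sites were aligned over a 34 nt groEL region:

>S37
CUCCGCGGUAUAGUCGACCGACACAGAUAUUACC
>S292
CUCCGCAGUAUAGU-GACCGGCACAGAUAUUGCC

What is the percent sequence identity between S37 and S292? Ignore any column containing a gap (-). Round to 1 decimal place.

90.9%

Excluding the 1 gap column leaves 33 comparable sites.
Differing sites — 7:G/A; 21:A/G; 32:A/G.
30 of the 33 comparable sites match, so the percent identity is 30/33 × 100 = 90.9%.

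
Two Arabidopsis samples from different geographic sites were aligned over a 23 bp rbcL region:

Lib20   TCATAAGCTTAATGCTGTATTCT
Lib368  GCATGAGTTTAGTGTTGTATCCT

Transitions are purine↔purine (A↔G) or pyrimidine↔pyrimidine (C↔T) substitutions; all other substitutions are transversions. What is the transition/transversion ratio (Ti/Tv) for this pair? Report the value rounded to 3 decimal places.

Differing sites — 1:T/G (Tv); 5:A/G (Ti); 8:C/T (Ti); 12:A/G (Ti); 15:C/T (Ti); 21:T/C (Ti).
Of the 6 differences, 5 transitions and 1 transversion, so Ti/Tv = 5/1 = 5.000.

5.000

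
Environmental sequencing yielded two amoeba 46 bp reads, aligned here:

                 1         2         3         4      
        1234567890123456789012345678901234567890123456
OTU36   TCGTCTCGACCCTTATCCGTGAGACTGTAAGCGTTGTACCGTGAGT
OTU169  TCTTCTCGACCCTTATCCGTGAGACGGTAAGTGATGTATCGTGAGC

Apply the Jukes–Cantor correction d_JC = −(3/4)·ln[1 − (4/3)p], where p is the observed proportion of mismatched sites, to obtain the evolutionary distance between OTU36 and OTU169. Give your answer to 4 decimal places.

Mismatches occur at site 3 (G→T), site 26 (T→G), site 32 (C→T), site 34 (T→A), site 39 (C→T), site 46 (T→C).
p = 6/46 = 0.130435.
d = −0.75 · ln(1 − (4/3)·0.130435) = −0.75 · ln(0.826087) = −0.75 · (-0.191055) = 0.1433.

0.1433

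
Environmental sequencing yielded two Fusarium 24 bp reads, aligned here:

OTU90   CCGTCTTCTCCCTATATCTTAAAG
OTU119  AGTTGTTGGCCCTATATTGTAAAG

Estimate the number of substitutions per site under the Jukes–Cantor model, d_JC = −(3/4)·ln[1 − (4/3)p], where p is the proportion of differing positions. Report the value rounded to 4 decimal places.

Mismatches occur at site 1 (C↔A), site 2 (C↔G), site 3 (G↔T), site 5 (C↔G), site 8 (C↔G), site 9 (T↔G), site 18 (C↔T), site 19 (T↔G).
p = 8/24 = 0.333333.
d = −0.75 · ln(1 − (4/3)·0.333333) = −0.75 · ln(0.555556) = −0.75 · (-0.587786) = 0.4408.

0.4408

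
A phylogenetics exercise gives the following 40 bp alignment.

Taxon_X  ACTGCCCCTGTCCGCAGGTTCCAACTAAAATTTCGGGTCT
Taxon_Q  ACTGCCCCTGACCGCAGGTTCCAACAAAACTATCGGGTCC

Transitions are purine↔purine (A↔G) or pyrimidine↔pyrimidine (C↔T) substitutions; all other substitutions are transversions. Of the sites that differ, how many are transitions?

1

Differing sites — 11:T/A (Tv); 26:T/A (Tv); 30:A/C (Tv); 32:T/A (Tv); 40:T/C (Ti).
Of the 5 differences, 1 transition and 4 transversions, so the answer is 1.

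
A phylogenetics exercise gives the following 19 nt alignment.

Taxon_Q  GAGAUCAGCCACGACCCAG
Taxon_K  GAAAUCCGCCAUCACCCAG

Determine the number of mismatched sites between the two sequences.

Mismatches occur at site 3 (G↔A), site 7 (A↔C), site 12 (C↔U), site 13 (G↔C).
That gives 4 mismatches out of 19 aligned sites, so the Hamming distance is 4.

4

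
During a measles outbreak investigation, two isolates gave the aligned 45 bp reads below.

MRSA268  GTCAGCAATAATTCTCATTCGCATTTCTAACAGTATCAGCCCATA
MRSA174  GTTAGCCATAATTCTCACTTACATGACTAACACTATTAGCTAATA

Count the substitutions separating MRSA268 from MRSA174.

11

Differing sites — 3:C/T; 7:A/C; 18:T/C; 20:C/T; 21:G/A; 25:T/G; 26:T/A; 33:G/C; 37:C/T; 41:C/T; 42:C/A.
That gives 11 mismatches out of 45 aligned sites, so the Hamming distance is 11.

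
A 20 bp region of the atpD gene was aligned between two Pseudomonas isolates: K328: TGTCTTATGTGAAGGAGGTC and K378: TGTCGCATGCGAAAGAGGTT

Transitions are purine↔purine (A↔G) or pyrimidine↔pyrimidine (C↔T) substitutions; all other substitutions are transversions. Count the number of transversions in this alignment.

Mismatches occur at site 5 (T/G, transversion), site 6 (T/C, transition), site 10 (T/C, transition), site 14 (G/A, transition), site 20 (C/T, transition).
Of the 5 differences, 4 transitions and 1 transversion, so the answer is 1.

1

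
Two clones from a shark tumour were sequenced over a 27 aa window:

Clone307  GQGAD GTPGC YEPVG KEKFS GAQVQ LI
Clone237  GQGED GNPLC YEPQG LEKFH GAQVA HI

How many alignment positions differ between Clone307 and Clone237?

Mismatches occur at site 4 (A↔E), site 7 (T↔N), site 9 (G↔L), site 14 (V↔Q), site 16 (K↔L), site 20 (S↔H), site 25 (Q↔A), site 26 (L↔H).
That gives 8 mismatches out of 27 aligned sites, so the Hamming distance is 8.

8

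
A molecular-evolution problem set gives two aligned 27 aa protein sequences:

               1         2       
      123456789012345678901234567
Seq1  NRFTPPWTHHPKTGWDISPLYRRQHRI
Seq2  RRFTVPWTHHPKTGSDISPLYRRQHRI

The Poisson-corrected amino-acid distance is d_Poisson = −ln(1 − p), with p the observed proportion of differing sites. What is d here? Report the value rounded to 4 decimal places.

0.1178

Mismatches occur at site 1 (N↔R), site 5 (P↔V), site 15 (W↔S).
p = 3/27 = 0.111111.
d = −ln(1 − 0.111111) = −ln(0.888889) = 0.1178.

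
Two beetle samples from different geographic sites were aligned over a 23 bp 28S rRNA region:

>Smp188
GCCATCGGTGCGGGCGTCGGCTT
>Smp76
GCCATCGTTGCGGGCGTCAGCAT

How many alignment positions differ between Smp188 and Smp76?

Mismatches occur at site 8 (G→T), site 19 (G→A), site 22 (T→A).
That gives 3 mismatches out of 23 aligned sites, so the Hamming distance is 3.

3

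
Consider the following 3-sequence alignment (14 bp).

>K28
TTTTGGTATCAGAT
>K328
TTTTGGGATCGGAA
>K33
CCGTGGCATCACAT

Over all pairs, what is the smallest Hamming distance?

3

Pairwise Hamming distances:
  K28 vs K328: 3
  K28 vs K33: 5
  K328 vs K33: 7
The smallest is 3, between K28 and K328.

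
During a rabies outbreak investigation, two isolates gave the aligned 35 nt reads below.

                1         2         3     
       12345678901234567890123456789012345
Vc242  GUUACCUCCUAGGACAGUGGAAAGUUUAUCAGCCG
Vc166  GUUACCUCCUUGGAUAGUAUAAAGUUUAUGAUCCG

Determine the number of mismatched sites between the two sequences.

Mismatches occur at site 11 (A→U), site 15 (C→U), site 19 (G→A), site 20 (G→U), site 30 (C→G), site 32 (G→U).
That gives 6 mismatches out of 35 aligned sites, so the Hamming distance is 6.

6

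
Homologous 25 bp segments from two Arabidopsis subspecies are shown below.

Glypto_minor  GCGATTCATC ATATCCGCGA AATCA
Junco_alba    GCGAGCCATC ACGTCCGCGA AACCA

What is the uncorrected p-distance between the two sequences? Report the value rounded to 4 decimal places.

The sequences differ at positions 5 (T/G), 6 (T/C), 12 (T/C), 13 (A/G), 23 (T/C).
There are 5 differences over 25 sites, so p = 5/25 = 0.2000.

0.2000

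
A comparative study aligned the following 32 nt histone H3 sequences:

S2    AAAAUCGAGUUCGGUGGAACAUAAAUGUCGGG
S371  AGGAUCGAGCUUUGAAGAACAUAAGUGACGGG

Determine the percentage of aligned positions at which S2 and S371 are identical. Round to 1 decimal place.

The sequences differ at positions 2 (A/G), 3 (A/G), 10 (U/C), 12 (C/U), 13 (G/U), 15 (U/A), 16 (G/A), 25 (A/G), 28 (U/A).
23 of the 32 sites match, so the percent identity is 23/32 × 100 = 71.9%.

71.9%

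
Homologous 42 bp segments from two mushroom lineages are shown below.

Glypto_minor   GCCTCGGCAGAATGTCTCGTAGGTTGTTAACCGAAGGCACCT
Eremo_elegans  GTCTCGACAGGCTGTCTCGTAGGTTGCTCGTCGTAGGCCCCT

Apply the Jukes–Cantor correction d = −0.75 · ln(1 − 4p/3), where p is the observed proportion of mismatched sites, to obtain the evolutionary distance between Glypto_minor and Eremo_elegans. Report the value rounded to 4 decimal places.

0.2865

Differing sites — 2:C/T; 7:G/A; 11:A/G; 12:A/C; 27:T/C; 29:A/C; 30:A/G; 31:C/T; 34:A/T; 39:A/C.
p = 10/42 = 0.238095.
d = −0.75 · ln(1 − (4/3)·0.238095) = −0.75 · ln(0.682540) = −0.75 · (-0.381934) = 0.2865.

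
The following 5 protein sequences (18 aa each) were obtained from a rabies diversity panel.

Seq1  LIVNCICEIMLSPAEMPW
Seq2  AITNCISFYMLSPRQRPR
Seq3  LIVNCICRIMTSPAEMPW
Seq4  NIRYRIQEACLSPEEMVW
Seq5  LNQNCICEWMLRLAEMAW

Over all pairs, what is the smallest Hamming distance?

Pairwise Hamming distances:
  Seq1 vs Seq2: 9
  Seq1 vs Seq3: 2
  Seq1 vs Seq4: 9
  Seq1 vs Seq5: 6
  Seq2 vs Seq3: 10
  Seq2 vs Seq4: 13
  Seq2 vs Seq5: 13
  Seq3 vs Seq4: 11
  Seq3 vs Seq5: 8
  Seq4 vs Seq5: 12
The smallest is 2, between Seq1 and Seq3.

2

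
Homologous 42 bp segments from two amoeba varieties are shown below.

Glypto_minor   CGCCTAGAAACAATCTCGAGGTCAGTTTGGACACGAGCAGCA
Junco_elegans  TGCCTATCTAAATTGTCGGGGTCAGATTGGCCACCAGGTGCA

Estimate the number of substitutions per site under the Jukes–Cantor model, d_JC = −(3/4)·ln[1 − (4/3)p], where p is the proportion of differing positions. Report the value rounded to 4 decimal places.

0.3992

The sequences differ at positions 1 (C/T), 7 (G/T), 8 (A/C), 9 (A/T), 11 (C/A), 13 (A/T), 15 (C/G), 19 (A/G), 26 (T/A), 31 (A/C), 35 (G/C), 38 (C/G), 39 (A/T).
p = 13/42 = 0.309524.
d = −0.75 · ln(1 − (4/3)·0.309524) = −0.75 · ln(0.587301) = −0.75 · (-0.532218) = 0.3992.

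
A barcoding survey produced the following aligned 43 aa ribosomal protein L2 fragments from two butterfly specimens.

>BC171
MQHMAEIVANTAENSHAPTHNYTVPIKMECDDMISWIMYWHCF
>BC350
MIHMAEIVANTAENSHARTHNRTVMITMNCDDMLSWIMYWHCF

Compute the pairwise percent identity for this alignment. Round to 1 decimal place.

Differing sites — 2:Q/I; 18:P/R; 22:Y/R; 25:P/M; 27:K/T; 29:E/N; 34:I/L.
36 of the 43 sites match, so the percent identity is 36/43 × 100 = 83.7%.

83.7%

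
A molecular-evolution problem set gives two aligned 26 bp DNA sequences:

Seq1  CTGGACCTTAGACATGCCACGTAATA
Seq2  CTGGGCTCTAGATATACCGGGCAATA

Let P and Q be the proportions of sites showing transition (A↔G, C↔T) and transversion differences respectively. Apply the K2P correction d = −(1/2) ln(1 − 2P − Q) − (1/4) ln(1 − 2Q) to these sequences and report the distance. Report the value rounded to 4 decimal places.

0.4501

Differing sites — 5:A/G (Ti); 7:C/T (Ti); 8:T/C (Ti); 13:C/T (Ti); 16:G/A (Ti); 19:A/G (Ti); 20:C/G (Tv); 22:T/C (Ti).
Of the 8 differences, 7 transitions and 1 transversion over 26 sites: P = 7/26 = 0.269231, Q = 1/26 = 0.038462.
d = −0.5·ln(0.423076) − 0.25·ln(0.923076) = −0.5·(-0.860203) − 0.25·(-0.080044) = 0.4501.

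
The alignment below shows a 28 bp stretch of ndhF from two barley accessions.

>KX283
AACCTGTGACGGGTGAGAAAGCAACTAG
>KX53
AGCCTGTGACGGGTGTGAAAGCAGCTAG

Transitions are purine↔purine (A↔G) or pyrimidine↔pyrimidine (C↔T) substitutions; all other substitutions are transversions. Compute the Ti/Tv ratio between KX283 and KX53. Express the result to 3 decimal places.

The sequences differ at positions 2 (A/G, transition), 16 (A/T, transversion), 24 (A/G, transition).
Of the 3 differences, 2 transitions and 1 transversion, so Ti/Tv = 2/1 = 2.000.

2.000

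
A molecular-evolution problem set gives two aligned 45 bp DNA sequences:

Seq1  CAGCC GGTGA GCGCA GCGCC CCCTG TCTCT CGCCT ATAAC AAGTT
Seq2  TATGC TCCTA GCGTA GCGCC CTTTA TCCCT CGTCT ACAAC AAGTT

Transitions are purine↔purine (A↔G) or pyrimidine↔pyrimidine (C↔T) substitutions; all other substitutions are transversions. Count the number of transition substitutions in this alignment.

Mismatches occur at site 1 (C→T, transition), site 3 (G→T, transversion), site 4 (C→G, transversion), site 6 (G→T, transversion), site 7 (G→C, transversion), site 8 (T→C, transition), site 9 (G→T, transversion), site 14 (C→T, transition), site 22 (C→T, transition), site 23 (C→T, transition), site 25 (G→A, transition), site 28 (T→C, transition), site 33 (C→T, transition), site 37 (T→C, transition).
Of the 14 differences, 9 transitions and 5 transversions, so the answer is 9.

9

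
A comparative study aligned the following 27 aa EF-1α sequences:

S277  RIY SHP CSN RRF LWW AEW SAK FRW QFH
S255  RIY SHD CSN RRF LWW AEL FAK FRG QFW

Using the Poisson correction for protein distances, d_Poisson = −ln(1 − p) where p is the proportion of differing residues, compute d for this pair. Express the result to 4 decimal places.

Mismatches occur at site 6 (P/D), site 18 (W/L), site 19 (S/F), site 24 (W/G), site 27 (H/W).
p = 5/27 = 0.185185.
d = −ln(1 − 0.185185) = −ln(0.814815) = 0.2048.

0.2048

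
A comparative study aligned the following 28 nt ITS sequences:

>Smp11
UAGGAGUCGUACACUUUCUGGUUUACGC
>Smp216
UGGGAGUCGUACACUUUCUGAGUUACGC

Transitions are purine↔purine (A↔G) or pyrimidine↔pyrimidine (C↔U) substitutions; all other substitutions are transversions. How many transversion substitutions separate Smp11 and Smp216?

Differing sites — 2:A/G (Ti); 21:G/A (Ti); 22:U/G (Tv).
Of the 3 differences, 2 transitions and 1 transversion, so the answer is 1.

1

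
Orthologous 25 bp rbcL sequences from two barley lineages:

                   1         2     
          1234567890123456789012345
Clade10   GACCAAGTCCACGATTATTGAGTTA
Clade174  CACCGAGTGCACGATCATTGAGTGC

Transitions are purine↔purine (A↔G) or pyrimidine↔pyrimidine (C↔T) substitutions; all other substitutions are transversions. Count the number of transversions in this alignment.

4

Differing sites — 1:G/C (Tv); 5:A/G (Ti); 9:C/G (Tv); 16:T/C (Ti); 24:T/G (Tv); 25:A/C (Tv).
Of the 6 differences, 2 transitions and 4 transversions, so the answer is 4.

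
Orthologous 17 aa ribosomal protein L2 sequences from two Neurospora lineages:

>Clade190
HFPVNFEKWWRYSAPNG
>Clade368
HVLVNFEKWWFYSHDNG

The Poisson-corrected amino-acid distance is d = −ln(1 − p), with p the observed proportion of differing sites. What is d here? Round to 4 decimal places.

Differing sites — 2:F/V; 3:P/L; 11:R/F; 14:A/H; 15:P/D.
p = 5/17 = 0.294118.
d = −ln(1 − 0.294118) = −ln(0.705882) = 0.3483.

0.3483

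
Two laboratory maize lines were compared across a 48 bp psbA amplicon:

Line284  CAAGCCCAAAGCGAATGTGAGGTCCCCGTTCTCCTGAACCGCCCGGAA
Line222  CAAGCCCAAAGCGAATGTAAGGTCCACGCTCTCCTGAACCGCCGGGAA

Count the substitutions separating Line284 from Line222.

4

Differing sites — 19:G/A; 26:C/A; 29:T/C; 44:C/G.
That gives 4 mismatches out of 48 aligned sites, so the Hamming distance is 4.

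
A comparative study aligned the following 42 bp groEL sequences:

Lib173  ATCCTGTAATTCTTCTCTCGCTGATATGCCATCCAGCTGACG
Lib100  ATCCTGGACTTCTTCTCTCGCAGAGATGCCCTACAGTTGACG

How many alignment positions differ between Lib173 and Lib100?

7

Mismatches occur at site 7 (T/G), site 9 (A/C), site 22 (T/A), site 25 (T/G), site 31 (A/C), site 33 (C/A), site 37 (C/T).
That gives 7 mismatches out of 42 aligned sites, so the Hamming distance is 7.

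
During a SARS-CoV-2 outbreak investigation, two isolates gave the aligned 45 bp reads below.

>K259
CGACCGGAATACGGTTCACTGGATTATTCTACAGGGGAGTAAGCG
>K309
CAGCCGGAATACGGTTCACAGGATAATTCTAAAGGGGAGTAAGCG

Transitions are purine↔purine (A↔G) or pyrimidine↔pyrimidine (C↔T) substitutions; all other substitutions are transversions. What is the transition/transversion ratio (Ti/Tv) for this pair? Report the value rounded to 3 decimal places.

0.667

Differing sites — 2:G/A (Ti); 3:A/G (Ti); 20:T/A (Tv); 25:T/A (Tv); 32:C/A (Tv).
Of the 5 differences, 2 transitions and 3 transversions, so Ti/Tv = 2/3 = 0.667.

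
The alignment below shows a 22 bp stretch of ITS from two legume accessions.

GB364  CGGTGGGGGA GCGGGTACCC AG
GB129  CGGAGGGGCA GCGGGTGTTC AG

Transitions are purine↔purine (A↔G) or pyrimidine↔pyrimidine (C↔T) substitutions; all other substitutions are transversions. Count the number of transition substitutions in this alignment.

The sequences differ at positions 4 (T/A, transversion), 9 (G/C, transversion), 17 (A/G, transition), 18 (C/T, transition), 19 (C/T, transition).
Of the 5 differences, 3 transitions and 2 transversions, so the answer is 3.

3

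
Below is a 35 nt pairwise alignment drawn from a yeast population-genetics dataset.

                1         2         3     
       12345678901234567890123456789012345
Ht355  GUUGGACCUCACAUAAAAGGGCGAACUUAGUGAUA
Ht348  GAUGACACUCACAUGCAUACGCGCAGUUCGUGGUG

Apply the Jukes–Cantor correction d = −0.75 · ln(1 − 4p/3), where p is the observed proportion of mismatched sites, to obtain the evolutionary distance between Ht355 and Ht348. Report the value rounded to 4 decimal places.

The sequences differ at positions 2 (U/A), 5 (G/A), 6 (A/C), 7 (C/A), 15 (A/G), 16 (A/C), 18 (A/U), 19 (G/A), 20 (G/C), 24 (A/C), 26 (C/G), 29 (A/C), 33 (A/G), 35 (A/G).
p = 14/35 = 0.400000.
d = −0.75 · ln(1 − (4/3)·0.400000) = −0.75 · ln(0.466667) = −0.75 · (-0.762139) = 0.5716.

0.5716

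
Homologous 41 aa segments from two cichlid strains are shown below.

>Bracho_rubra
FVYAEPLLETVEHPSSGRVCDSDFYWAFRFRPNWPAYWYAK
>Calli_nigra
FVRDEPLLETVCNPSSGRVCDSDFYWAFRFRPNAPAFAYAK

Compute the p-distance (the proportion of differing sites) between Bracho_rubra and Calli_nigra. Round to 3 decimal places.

Mismatches occur at site 3 (Y↔R), site 4 (A↔D), site 12 (E↔C), site 13 (H↔N), site 34 (W↔A), site 37 (Y↔F), site 38 (W↔A).
There are 7 differences over 41 sites, so p = 7/41 = 0.171.

0.171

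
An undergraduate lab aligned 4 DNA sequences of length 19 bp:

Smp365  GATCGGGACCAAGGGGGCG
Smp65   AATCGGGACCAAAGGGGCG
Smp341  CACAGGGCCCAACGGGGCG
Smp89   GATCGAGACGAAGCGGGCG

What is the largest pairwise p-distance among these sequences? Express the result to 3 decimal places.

Pairwise Hamming distances:
  Smp365 vs Smp65: 2
  Smp365 vs Smp341: 5
  Smp365 vs Smp89: 3
  Smp65 vs Smp341: 5
  Smp65 vs Smp89: 5
  Smp341 vs Smp89: 8
The largest is 8 mismatches, between Smp341 and Smp89; p = 8/19 = 0.421.

0.421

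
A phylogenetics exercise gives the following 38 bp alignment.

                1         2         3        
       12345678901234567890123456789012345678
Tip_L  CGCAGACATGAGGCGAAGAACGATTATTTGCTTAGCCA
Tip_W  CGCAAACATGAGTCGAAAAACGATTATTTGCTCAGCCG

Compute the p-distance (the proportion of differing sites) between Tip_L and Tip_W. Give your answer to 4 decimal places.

0.1316

The sequences differ at positions 5 (G/A), 13 (G/T), 18 (G/A), 33 (T/C), 38 (A/G).
There are 5 differences over 38 sites, so p = 5/38 = 0.1316.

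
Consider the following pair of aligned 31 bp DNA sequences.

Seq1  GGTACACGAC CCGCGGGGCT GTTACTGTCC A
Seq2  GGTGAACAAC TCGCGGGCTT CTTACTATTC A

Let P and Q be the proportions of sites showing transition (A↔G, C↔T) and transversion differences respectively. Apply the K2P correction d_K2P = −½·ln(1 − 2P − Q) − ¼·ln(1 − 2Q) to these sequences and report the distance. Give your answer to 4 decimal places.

0.3845

Differing sites — 4:A/G (Ti); 5:C/A (Tv); 8:G/A (Ti); 11:C/T (Ti); 18:G/C (Tv); 19:C/T (Ti); 21:G/C (Tv); 27:G/A (Ti); 29:C/T (Ti).
Of the 9 differences, 6 transitions and 3 transversions over 31 sites: P = 6/31 = 0.193548, Q = 3/31 = 0.096774.
d = −0.5·ln(0.516130) − 0.25·ln(0.806452) = −0.5·(-0.661397) − 0.25·(-0.215111) = 0.3845.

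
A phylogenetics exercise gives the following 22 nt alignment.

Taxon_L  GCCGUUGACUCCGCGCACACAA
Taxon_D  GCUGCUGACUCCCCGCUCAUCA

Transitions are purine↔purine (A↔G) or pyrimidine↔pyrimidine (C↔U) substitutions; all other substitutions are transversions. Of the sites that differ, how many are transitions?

Differing sites — 3:C/U (Ti); 5:U/C (Ti); 13:G/C (Tv); 17:A/U (Tv); 20:C/U (Ti); 21:A/C (Tv).
Of the 6 differences, 3 transitions and 3 transversions, so the answer is 3.

3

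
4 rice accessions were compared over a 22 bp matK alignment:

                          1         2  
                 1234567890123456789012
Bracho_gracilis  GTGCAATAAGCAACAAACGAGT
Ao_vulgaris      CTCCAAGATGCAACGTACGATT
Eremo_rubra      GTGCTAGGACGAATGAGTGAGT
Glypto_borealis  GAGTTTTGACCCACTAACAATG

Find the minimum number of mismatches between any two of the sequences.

Pairwise Hamming distances:
  Bracho_gracilis vs Ao_vulgaris: 7
  Bracho_gracilis vs Eremo_rubra: 9
  Bracho_gracilis vs Glypto_borealis: 11
  Ao_vulgaris vs Eremo_rubra: 12
  Ao_vulgaris vs Glypto_borealis: 15
  Eremo_rubra vs Glypto_borealis: 13
The smallest is 7, between Bracho_gracilis and Ao_vulgaris.

7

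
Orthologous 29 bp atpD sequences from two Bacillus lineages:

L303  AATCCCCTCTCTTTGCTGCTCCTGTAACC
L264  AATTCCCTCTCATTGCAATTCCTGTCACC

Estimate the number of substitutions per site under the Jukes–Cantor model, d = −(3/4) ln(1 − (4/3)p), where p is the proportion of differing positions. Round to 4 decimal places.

0.2421

Differing sites — 4:C/T; 12:T/A; 17:T/A; 18:G/A; 19:C/T; 26:A/C.
p = 6/29 = 0.206897.
d = −0.75 · ln(1 − (4/3)·0.206897) = −0.75 · ln(0.724137) = −0.75 · (-0.322775) = 0.2421.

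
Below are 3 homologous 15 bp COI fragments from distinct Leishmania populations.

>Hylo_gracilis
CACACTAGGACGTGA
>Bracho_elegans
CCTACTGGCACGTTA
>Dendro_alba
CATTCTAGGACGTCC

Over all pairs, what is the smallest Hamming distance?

4

Pairwise Hamming distances:
  Hylo_gracilis vs Bracho_elegans: 5
  Hylo_gracilis vs Dendro_alba: 4
  Bracho_elegans vs Dendro_alba: 6
The smallest is 4, between Hylo_gracilis and Dendro_alba.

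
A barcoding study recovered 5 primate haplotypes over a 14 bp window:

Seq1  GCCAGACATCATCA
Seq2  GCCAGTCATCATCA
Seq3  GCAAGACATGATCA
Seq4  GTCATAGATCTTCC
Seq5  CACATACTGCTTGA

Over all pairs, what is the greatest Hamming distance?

9

Pairwise Hamming distances:
  Seq1 vs Seq2: 1
  Seq1 vs Seq3: 2
  Seq1 vs Seq4: 5
  Seq1 vs Seq5: 7
  Seq2 vs Seq3: 3
  Seq2 vs Seq4: 6
  Seq2 vs Seq5: 8
  Seq3 vs Seq4: 7
  Seq3 vs Seq5: 9
  Seq4 vs Seq5: 7
The largest is 9, between Seq3 and Seq5.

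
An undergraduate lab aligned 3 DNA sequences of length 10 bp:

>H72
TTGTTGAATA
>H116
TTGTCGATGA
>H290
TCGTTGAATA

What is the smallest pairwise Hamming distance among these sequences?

Pairwise Hamming distances:
  H72 vs H116: 3
  H72 vs H290: 1
  H116 vs H290: 4
The smallest is 1, between H72 and H290.

1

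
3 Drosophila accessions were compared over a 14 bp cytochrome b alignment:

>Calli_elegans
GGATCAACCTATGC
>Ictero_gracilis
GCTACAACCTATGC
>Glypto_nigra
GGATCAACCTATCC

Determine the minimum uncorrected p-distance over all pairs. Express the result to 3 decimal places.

0.071

Pairwise Hamming distances:
  Calli_elegans vs Ictero_gracilis: 3
  Calli_elegans vs Glypto_nigra: 1
  Ictero_gracilis vs Glypto_nigra: 4
The smallest is 1 mismatch, between Calli_elegans and Glypto_nigra; p = 1/14 = 0.071.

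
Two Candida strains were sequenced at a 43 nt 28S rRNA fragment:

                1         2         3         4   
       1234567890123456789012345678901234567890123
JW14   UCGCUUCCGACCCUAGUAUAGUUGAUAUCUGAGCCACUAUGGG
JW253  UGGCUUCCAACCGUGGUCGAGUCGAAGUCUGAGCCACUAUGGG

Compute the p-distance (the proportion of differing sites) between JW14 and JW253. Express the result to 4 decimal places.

Mismatches occur at site 2 (C→G), site 9 (G→A), site 13 (C→G), site 15 (A→G), site 18 (A→C), site 19 (U→G), site 23 (U→C), site 26 (U→A), site 27 (A→G).
There are 9 differences over 43 sites, so p = 9/43 = 0.2093.

0.2093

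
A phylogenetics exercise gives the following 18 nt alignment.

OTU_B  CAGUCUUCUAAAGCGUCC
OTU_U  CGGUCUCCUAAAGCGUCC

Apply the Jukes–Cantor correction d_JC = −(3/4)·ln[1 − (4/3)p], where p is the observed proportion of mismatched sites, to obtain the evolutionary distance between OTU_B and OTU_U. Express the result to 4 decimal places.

0.1203

The sequences differ at positions 2 (A/G), 7 (U/C).
p = 2/18 = 0.111111.
d = −0.75 · ln(1 − (4/3)·0.111111) = −0.75 · ln(0.851852) = −0.75 · (-0.160342) = 0.1203.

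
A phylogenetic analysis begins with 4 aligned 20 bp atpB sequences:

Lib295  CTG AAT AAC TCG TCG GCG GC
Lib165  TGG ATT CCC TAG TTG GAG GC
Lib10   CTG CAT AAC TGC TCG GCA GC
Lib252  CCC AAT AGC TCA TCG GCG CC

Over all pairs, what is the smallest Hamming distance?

Pairwise Hamming distances:
  Lib295 vs Lib165: 8
  Lib295 vs Lib10: 4
  Lib295 vs Lib252: 5
  Lib165 vs Lib10: 11
  Lib165 vs Lib252: 11
  Lib10 vs Lib252: 8
The smallest is 4, between Lib295 and Lib10.

4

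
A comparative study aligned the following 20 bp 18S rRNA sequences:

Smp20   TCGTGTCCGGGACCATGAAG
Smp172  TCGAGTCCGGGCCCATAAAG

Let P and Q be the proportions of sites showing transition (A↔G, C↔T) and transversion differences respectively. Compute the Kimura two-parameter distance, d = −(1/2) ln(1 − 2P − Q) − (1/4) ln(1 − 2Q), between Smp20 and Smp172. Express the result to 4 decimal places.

Differing sites — 4:T/A (Tv); 12:A/C (Tv); 17:G/A (Ti).
Of the 3 differences, 1 transition and 2 transversions over 20 sites: P = 1/20 = 0.050000, Q = 2/20 = 0.100000.
d = −0.5·ln(0.800000) − 0.25·ln(0.800000) = −0.5·(-0.223144) − 0.25·(-0.223144) = 0.1674.

0.1674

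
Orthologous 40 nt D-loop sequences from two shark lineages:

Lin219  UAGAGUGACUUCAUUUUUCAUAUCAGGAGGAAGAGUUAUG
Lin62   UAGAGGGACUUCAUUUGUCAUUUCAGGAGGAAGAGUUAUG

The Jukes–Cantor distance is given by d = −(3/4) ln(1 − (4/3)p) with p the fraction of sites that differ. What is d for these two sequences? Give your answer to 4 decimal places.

Mismatches occur at site 6 (U/G), site 17 (U/G), site 22 (A/U).
p = 3/40 = 0.075000.
d = −0.75 · ln(1 − (4/3)·0.075000) = −0.75 · ln(0.900000) = −0.75 · (-0.105361) = 0.0790.

0.0790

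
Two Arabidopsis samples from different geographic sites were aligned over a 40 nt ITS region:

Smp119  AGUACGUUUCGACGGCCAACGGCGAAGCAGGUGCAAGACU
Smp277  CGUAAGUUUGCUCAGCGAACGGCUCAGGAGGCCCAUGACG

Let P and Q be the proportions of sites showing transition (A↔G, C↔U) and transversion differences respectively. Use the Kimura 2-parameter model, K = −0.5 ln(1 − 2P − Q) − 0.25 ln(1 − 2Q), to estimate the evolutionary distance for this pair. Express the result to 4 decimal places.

0.4845

Mismatches occur at site 1 (A→C, transversion), site 5 (C→A, transversion), site 10 (C→G, transversion), site 11 (G→C, transversion), site 12 (A→U, transversion), site 14 (G→A, transition), site 17 (C→G, transversion), site 24 (G→U, transversion), site 25 (A→C, transversion), site 28 (C→G, transversion), site 32 (U→C, transition), site 33 (G→C, transversion), site 36 (A→U, transversion), site 40 (U→G, transversion).
Of the 14 differences, 2 transitions and 12 transversions over 40 sites: P = 2/40 = 0.050000, Q = 12/40 = 0.300000.
d = −0.5·ln(0.600000) − 0.25·ln(0.400000) = −0.5·(-0.510826) − 0.25·(-0.916291) = 0.4845.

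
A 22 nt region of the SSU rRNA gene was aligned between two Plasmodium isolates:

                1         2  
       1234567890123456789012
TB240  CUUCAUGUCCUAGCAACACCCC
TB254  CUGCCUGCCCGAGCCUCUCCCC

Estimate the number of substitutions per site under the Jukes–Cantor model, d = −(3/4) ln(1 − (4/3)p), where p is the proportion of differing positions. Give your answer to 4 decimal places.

0.4141

The sequences differ at positions 3 (U/G), 5 (A/C), 8 (U/C), 11 (U/G), 15 (A/C), 16 (A/U), 18 (A/U).
p = 7/22 = 0.318182.
d = −0.75 · ln(1 − (4/3)·0.318182) = −0.75 · ln(0.575757) = −0.75 · (-0.552070) = 0.4141.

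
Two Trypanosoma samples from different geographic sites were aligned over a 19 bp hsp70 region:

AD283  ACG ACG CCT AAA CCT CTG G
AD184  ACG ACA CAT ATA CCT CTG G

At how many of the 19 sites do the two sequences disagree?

3

Differing sites — 6:G/A; 8:C/A; 11:A/T.
That gives 3 mismatches out of 19 aligned sites, so the Hamming distance is 3.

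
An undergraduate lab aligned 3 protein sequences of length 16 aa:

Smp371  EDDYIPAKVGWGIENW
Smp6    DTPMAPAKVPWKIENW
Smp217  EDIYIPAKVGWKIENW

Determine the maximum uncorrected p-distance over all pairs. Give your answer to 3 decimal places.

0.438

Pairwise Hamming distances:
  Smp371 vs Smp6: 7
  Smp371 vs Smp217: 2
  Smp6 vs Smp217: 6
The largest is 7 mismatches, between Smp371 and Smp6; p = 7/16 = 0.438.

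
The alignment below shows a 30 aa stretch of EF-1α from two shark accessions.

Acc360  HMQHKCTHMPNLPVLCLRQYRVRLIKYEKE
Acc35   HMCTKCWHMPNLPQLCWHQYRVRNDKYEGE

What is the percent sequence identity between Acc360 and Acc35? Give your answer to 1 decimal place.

The sequences differ at positions 3 (Q/C), 4 (H/T), 7 (T/W), 14 (V/Q), 17 (L/W), 18 (R/H), 24 (L/N), 25 (I/D), 29 (K/G).
21 of the 30 sites match, so the percent identity is 21/30 × 100 = 70.0%.

70.0%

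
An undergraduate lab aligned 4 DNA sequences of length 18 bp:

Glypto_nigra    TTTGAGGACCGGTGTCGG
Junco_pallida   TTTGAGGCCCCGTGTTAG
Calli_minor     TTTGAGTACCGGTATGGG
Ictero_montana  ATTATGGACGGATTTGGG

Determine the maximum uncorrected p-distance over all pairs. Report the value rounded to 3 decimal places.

Pairwise Hamming distances:
  Glypto_nigra vs Junco_pallida: 4
  Glypto_nigra vs Calli_minor: 3
  Glypto_nigra vs Ictero_montana: 7
  Junco_pallida vs Calli_minor: 6
  Junco_pallida vs Ictero_montana: 10
  Calli_minor vs Ictero_montana: 7
The largest is 10 mismatches, between Junco_pallida and Ictero_montana; p = 10/18 = 0.556.

0.556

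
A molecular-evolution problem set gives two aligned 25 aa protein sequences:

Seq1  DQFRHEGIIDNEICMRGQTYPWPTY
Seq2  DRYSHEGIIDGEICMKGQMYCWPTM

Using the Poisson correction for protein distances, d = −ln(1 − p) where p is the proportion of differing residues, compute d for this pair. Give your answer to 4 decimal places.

0.3857

Mismatches occur at site 2 (Q↔R), site 3 (F↔Y), site 4 (R↔S), site 11 (N↔G), site 16 (R↔K), site 19 (T↔M), site 21 (P↔C), site 25 (Y↔M).
p = 8/25 = 0.320000.
d = −ln(1 − 0.320000) = −ln(0.680000) = 0.3857.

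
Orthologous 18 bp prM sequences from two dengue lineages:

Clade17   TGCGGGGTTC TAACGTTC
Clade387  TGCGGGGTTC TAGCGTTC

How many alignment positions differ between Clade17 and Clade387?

1

The sequences differ at position 13 (A/G).
That gives 1 mismatch out of 18 aligned sites, so the Hamming distance is 1.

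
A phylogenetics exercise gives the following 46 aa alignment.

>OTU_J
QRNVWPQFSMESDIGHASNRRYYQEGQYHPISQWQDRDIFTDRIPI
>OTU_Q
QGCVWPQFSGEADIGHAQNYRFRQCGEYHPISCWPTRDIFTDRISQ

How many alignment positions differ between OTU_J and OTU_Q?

15

Mismatches occur at site 2 (R↔G), site 3 (N↔C), site 10 (M↔G), site 12 (S↔A), site 18 (S↔Q), site 20 (R↔Y), site 22 (Y↔F), site 23 (Y↔R), site 25 (E↔C), site 27 (Q↔E), site 33 (Q↔C), site 35 (Q↔P), site 36 (D↔T), site 45 (P↔S), site 46 (I↔Q).
That gives 15 mismatches out of 46 aligned sites, so the Hamming distance is 15.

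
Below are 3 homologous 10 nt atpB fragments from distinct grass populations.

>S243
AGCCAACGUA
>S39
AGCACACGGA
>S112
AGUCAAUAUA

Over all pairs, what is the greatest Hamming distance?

Pairwise Hamming distances:
  S243 vs S39: 3
  S243 vs S112: 3
  S39 vs S112: 6
The largest is 6, between S39 and S112.

6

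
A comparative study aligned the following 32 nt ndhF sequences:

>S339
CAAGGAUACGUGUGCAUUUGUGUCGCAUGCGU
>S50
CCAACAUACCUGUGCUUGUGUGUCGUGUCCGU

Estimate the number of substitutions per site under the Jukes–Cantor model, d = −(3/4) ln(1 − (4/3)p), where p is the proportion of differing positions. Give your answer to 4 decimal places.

0.3525

The sequences differ at positions 2 (A/C), 4 (G/A), 5 (G/C), 10 (G/C), 16 (A/U), 18 (U/G), 26 (C/U), 27 (A/G), 29 (G/C).
p = 9/32 = 0.281250.
d = −0.75 · ln(1 − (4/3)·0.281250) = −0.75 · ln(0.625000) = −0.75 · (-0.470004) = 0.3525.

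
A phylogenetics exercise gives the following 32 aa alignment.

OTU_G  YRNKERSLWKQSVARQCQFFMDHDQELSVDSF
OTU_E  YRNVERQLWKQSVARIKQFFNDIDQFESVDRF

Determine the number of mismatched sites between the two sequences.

Mismatches occur at site 4 (K/V), site 7 (S/Q), site 16 (Q/I), site 17 (C/K), site 21 (M/N), site 23 (H/I), site 26 (E/F), site 27 (L/E), site 31 (S/R).
That gives 9 mismatches out of 32 aligned sites, so the Hamming distance is 9.

9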